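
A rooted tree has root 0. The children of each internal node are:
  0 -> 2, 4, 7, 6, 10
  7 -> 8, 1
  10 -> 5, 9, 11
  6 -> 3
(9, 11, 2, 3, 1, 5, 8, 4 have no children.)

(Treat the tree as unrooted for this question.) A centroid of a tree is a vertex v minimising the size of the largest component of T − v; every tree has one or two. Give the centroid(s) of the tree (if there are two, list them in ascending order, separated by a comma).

0

If 0 is removed the pieces have sizes 4, 3, 2, 1, 1, all ≤ ⌊12/2⌋ = 6.
Every other node leaves some component of size > 6, so the centroid is unique.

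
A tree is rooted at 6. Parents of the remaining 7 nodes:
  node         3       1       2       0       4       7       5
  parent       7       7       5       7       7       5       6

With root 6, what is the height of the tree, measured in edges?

0 sits deepest: 6 – 5 – 7 – 0 — 3 edges from the root.

3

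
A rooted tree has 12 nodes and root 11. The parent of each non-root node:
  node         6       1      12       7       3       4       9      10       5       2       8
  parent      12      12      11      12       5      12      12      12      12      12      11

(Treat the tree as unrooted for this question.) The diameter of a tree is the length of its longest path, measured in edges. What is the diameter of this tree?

4

Starting from 3, a farthest node is 8 at distance 4.
One longest path: 3-5-12-11-8.
So the diameter is 4.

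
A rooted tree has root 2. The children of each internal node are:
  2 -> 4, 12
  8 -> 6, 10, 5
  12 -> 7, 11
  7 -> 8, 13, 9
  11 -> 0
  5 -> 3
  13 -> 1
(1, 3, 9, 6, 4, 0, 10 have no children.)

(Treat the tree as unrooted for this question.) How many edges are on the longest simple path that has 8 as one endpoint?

Distances from 8 peak at 4, attained at 0 (4 also at distance 4).
8-7-12-11-0

4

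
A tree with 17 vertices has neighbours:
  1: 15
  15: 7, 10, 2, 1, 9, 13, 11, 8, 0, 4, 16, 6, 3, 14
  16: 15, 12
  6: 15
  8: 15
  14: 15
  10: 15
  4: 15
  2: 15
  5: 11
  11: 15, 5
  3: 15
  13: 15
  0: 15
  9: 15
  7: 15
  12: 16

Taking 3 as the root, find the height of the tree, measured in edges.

3

5 sits deepest: 3-15-11-5 — 3 edges from the root.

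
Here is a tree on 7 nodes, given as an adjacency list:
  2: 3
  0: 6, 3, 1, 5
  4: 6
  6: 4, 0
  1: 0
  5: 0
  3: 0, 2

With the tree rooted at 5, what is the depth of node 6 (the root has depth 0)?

2

Climbing from 6 to the root: 6 → 0 → 5. That's 2 steps.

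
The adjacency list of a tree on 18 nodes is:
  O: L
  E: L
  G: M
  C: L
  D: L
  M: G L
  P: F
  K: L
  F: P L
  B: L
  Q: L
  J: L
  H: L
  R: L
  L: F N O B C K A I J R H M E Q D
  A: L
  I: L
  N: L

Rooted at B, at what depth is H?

2

Path from B to H: B–L–H, which has 2 edges.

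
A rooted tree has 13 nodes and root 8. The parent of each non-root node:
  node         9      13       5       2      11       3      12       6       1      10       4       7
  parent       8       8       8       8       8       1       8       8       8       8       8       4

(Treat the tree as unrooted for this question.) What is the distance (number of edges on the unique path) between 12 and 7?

3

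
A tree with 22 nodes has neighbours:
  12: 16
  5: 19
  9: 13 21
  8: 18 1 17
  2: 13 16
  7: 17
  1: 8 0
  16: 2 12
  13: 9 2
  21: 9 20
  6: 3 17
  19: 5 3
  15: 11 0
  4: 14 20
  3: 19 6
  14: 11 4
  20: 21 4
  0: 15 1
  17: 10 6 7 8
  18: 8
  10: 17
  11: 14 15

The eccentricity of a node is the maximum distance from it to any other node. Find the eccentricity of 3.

Distances from 3 peak at 16, attained at 12.
3 – 6 – 17 – 8 – 1 – 0 – 15 – 11 – 14 – 4 – 20 – 21 – 9 – 13 – 2 – 16 – 12

16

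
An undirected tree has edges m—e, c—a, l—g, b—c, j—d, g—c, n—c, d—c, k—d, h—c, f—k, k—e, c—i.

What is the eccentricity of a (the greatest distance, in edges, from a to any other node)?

The node farthest from a is m, via a – c – d – k – e – m — 5 edges.

5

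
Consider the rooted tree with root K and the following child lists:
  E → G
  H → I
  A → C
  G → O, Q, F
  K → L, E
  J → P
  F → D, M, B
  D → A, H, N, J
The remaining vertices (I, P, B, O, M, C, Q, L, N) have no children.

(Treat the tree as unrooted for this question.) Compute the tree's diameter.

A longest path is L–K–E–G–F–D–A–C, with 7 edges.

7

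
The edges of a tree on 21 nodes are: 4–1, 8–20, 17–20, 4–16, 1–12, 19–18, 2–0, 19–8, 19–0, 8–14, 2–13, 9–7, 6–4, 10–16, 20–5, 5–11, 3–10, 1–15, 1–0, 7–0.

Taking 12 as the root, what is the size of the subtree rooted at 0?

13

0's subtree: {0, 19, 7, 2, 8, 18, 9, 13, 14, 20, 5, 17, 11}, size 13.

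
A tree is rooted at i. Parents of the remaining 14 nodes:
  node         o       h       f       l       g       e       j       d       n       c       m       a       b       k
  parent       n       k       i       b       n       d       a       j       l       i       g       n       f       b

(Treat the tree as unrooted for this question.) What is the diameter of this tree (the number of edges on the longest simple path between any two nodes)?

9

A longest path is c - i - f - b - l - n - a - j - d - e, with 9 edges.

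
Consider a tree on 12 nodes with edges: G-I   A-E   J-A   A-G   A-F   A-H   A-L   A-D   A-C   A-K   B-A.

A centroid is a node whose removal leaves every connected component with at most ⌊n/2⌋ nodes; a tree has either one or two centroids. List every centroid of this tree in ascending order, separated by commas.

If A is removed the pieces have sizes 2, 1, 1, 1, 1, 1, 1, 1, 1, 1, all ≤ ⌊12/2⌋ = 6.
No neighbour of A does as well, so A is the unique centroid.

A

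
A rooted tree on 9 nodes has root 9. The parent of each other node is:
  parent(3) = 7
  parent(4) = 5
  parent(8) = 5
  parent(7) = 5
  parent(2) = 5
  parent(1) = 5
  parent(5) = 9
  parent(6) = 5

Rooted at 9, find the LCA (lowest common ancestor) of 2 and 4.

Path 2→root: 2 5 9; path 4→root: 4 5 9.
First common node: 5.

5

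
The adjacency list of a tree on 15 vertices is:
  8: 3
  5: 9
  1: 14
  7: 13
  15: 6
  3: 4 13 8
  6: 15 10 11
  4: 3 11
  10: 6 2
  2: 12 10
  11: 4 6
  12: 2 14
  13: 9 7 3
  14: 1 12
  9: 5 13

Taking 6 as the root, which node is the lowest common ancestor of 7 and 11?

11

Path 7→root: 7 13 3 4 11 6; path 11→root: 11 6.
First common node: 11.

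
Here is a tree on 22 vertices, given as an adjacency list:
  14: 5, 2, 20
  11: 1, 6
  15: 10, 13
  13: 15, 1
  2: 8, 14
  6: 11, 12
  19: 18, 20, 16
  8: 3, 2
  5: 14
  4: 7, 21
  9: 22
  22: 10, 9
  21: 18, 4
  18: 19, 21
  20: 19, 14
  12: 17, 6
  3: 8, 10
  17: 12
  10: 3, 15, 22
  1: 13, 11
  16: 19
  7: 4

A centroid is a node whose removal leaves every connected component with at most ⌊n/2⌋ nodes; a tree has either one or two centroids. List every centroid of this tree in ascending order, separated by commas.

Delete 8: the remaining components have sizes 11, 10. Max 11 ≤ 11, so 8 is a centroid.
Its neighbour 3 also leaves a largest component of size 11, so both are centroids.

3, 8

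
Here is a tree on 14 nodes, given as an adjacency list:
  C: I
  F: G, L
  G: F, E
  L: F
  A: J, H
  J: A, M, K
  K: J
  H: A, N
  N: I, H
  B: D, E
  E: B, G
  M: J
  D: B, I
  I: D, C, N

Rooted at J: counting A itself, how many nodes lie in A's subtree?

11

A's subtree: {A, H, N, I, D, C, B, E, G, F, L}, size 11.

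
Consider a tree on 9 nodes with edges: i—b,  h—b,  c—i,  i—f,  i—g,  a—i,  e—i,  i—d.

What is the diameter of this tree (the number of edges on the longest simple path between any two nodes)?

3

BFS from h reaches e last, at distance 3; BFS from e confirms no node is farther.
Path: h–b–i–e.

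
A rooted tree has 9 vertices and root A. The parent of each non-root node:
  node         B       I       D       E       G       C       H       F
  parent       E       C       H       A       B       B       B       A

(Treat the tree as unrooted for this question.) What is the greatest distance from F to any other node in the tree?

5

Distances from F peak at 5, attained at D (I also at distance 5).
F–A–E–B–H–D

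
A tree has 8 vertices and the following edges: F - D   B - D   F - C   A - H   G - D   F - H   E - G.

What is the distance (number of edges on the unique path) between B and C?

The path is B–D–F–C, which has 3 edges.

3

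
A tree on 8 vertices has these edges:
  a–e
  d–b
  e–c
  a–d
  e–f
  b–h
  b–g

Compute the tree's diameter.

5

Starting from g, a farthest node is f at distance 5.
One longest path: g–b–d–a–e–f.
So the diameter is 5.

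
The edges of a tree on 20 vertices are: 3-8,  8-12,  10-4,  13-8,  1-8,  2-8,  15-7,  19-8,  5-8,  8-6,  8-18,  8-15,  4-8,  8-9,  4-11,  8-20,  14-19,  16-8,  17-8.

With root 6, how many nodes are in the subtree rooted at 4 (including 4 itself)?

The subtree rooted at 4 contains: 4, 10, 11 — 3 nodes.

3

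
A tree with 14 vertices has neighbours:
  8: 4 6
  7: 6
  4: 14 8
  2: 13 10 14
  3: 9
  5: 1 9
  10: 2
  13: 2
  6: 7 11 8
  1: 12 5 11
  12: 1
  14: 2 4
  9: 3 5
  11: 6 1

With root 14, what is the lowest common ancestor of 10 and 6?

14

Path 10→root: 10 2 14; path 6→root: 6 8 4 14.
First common node: 14.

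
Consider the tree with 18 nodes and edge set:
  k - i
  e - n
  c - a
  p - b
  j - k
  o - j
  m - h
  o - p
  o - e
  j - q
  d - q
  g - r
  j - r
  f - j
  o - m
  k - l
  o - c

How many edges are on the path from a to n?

Walking from a: a–c–o–e–n. Length 4.

4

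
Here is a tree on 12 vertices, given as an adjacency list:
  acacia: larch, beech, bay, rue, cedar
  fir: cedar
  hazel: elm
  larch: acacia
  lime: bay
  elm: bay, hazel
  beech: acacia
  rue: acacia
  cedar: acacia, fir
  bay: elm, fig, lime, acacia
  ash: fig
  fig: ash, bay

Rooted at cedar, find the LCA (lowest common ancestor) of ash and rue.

Ancestors of ash (toward the root): ash, fig, bay, acacia, cedar.
Ancestors of rue: rue, acacia, cedar.
The deepest node appearing in both lists is acacia.

acacia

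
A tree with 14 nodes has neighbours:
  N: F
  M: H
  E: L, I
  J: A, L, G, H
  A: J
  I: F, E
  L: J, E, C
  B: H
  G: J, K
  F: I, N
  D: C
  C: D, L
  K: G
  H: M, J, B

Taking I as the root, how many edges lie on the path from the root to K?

5

Climbing from K to the root: K → G → J → L → E → I. That's 5 steps.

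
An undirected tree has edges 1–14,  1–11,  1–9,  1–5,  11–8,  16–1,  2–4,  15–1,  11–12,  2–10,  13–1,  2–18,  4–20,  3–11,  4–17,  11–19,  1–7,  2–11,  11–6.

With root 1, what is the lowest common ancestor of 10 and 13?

10's ancestor chain is 10, 2, 11, 1 and 13's is 13, 1; they first meet at 1.

1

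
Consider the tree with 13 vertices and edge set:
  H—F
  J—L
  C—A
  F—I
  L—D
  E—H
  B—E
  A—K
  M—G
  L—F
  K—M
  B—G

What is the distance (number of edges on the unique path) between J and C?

J – L – F – H – E – B – G – M – K – A – C: 10 edges.

10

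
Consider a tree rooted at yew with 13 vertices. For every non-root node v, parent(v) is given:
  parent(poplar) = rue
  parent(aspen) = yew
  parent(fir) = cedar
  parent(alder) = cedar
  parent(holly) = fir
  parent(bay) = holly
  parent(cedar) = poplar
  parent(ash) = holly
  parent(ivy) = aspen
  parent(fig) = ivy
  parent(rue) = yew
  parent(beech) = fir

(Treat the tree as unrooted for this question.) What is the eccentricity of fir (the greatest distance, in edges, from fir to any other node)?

Distances from fir peak at 7, attained at fig.
fir–cedar–poplar–rue–yew–aspen–ivy–fig

7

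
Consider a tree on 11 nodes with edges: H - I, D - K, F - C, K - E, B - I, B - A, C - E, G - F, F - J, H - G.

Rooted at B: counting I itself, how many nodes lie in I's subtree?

9

Descendants of I (including itself): I, H, G, F, C, J, E, K, D. That's 9.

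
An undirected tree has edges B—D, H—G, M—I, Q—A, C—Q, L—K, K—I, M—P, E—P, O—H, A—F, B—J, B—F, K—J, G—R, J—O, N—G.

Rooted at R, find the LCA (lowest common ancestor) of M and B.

J

Ancestors of M (toward the root): M, I, K, J, O, H, G, R.
Ancestors of B: B, J, O, H, G, R.
The deepest node appearing in both lists is J.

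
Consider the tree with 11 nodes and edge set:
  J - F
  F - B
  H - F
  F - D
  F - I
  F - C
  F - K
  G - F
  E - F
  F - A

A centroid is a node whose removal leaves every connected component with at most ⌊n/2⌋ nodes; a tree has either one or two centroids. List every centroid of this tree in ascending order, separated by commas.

F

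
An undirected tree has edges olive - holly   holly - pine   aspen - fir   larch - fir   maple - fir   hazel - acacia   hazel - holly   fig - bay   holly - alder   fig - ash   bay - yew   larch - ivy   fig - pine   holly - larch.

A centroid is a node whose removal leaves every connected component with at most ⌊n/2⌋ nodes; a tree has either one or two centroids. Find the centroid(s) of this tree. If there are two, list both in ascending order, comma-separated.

holly

Removing holly splits the tree into components of sizes 5, 5, 2, 1, 1; the largest is 5 ≤ ⌊15/2⌋ = 7.
No neighbour of holly does as well, so holly is the unique centroid.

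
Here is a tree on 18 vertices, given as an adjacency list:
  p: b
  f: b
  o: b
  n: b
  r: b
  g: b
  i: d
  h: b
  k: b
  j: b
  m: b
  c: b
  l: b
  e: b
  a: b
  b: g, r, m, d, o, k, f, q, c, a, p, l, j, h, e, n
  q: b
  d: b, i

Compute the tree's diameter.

BFS from i reaches l last, at distance 3; BFS from l confirms no node is farther.
Path: i - d - b - l.

3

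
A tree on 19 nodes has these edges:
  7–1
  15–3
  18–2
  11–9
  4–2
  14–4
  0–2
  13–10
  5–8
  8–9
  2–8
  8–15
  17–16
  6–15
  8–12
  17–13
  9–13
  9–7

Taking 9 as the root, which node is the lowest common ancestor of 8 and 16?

9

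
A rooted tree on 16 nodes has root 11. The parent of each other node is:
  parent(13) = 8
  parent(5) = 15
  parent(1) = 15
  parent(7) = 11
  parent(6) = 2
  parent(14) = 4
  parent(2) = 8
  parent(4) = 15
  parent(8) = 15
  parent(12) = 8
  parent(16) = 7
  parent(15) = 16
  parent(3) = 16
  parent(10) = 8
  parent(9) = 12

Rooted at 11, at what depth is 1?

Path from 11 to 1: 11 – 7 – 16 – 15 – 1, which has 4 edges.

4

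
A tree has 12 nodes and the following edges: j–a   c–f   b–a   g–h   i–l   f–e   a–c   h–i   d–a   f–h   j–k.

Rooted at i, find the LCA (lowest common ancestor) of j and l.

Ancestors of j (toward the root): j, a, c, f, h, i.
Ancestors of l: l, i.
The deepest node appearing in both lists is i.

i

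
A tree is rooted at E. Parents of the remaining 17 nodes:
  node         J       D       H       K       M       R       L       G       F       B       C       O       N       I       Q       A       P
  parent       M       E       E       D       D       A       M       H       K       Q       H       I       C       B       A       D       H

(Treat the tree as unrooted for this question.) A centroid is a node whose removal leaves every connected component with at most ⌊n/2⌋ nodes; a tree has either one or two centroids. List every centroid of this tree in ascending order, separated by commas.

If D is removed the pieces have sizes 6, 6, 3, 2, all ≤ ⌊18/2⌋ = 9.
No neighbour of D does as well, so D is the unique centroid.

D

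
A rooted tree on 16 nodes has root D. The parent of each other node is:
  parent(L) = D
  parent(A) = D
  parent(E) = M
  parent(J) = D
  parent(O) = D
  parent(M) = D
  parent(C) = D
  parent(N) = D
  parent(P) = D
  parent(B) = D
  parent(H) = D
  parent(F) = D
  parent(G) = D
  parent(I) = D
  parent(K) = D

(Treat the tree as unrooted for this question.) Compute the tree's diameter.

3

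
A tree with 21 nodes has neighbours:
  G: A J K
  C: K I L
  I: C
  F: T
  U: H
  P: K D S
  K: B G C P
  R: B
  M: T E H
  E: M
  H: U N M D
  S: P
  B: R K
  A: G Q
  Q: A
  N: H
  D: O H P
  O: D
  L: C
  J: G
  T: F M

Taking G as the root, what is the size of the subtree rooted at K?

17

Descendants of K (including itself): K, P, B, C, D, S, R, L, I, H, O, M, U, N, T, E, F. That's 17.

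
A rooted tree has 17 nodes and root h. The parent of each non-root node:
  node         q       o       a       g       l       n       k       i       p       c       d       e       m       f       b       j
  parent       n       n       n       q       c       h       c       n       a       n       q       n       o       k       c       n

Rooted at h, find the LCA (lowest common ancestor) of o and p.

Ancestors of o (toward the root): o, n, h.
Ancestors of p: p, a, n, h.
The deepest node appearing in both lists is n.

n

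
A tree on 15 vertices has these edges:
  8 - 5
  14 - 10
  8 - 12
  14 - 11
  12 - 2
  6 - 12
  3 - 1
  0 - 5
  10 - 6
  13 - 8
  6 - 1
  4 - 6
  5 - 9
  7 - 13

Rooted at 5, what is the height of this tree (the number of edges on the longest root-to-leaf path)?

6

The longest root-to-leaf path is 5 – 8 – 12 – 6 – 10 – 14 – 11 (6 edges).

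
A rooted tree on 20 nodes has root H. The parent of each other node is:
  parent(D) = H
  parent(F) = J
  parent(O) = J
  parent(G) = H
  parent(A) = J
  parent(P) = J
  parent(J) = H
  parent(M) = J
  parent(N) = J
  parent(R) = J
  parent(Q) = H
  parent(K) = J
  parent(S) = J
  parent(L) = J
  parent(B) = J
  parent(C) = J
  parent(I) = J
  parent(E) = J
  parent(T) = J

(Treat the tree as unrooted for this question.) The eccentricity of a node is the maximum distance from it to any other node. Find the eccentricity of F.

3

A farthest node from F is D (G, Q also at distance 3).
The path F – J – H – D has 3 edges.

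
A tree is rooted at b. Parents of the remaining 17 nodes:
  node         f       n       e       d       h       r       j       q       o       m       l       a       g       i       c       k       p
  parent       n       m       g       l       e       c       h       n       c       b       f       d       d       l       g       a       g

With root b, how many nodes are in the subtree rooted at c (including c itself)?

c's subtree: {c, o, r}, size 3.

3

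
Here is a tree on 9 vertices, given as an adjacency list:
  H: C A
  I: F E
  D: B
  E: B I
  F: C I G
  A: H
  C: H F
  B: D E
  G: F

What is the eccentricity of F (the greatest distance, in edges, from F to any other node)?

4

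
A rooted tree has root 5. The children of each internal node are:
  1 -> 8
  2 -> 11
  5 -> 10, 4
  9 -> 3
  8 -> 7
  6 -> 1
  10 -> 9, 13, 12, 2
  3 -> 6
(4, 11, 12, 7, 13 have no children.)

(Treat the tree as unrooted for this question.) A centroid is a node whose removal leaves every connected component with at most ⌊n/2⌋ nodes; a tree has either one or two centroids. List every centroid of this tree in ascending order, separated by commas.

Delete 10: the remaining components have sizes 6, 2, 2, 1, 1. Max 6 ≤ 6, so 10 is a centroid.
Every other node leaves some component of size > 6, so the centroid is unique.

10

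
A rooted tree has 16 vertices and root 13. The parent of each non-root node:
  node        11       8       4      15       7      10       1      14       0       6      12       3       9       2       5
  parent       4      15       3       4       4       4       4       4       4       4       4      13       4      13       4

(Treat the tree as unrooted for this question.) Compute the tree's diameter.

5

Starting from 2, a farthest node is 8 at distance 5.
One longest path: 2 - 13 - 3 - 4 - 15 - 8.
So the diameter is 5.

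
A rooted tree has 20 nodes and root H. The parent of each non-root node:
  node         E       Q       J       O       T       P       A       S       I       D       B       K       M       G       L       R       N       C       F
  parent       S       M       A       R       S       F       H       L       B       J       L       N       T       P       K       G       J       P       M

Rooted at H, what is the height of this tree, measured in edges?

A deepest node is O, reached by H-A-J-N-K-L-S-T-M-F-P-G-R-O.
That path has 13 edges, so the height is 13.

13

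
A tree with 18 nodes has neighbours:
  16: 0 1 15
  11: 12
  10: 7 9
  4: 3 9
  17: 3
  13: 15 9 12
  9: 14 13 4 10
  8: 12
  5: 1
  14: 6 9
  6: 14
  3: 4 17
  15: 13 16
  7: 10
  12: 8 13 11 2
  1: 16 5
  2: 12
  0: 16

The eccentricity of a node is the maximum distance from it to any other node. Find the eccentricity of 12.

Distances from 12 peak at 5, attained at 5 (17 also at distance 5).
12-13-15-16-1-5

5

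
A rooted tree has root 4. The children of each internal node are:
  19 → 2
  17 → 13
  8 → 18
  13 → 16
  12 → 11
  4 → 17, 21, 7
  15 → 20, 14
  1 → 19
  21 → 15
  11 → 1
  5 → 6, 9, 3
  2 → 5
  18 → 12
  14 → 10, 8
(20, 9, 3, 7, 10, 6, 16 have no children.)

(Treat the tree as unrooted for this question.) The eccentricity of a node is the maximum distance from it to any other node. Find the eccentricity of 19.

A farthest node from 19 is 16.
The path 19-1-11-12-18-8-14-15-21-4-17-13-16 has 12 edges.

12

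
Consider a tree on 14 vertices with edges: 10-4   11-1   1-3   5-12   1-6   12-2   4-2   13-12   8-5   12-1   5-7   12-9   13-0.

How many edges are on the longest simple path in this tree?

A longest path is 10–4–2–12–1–3, with 5 edges.

5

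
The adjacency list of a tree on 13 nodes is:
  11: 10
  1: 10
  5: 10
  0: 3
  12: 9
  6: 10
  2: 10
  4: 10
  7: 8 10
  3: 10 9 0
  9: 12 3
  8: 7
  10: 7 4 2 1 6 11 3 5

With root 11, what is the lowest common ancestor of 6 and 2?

10

6's ancestor chain is 6, 10, 11 and 2's is 2, 10, 11; they first meet at 10.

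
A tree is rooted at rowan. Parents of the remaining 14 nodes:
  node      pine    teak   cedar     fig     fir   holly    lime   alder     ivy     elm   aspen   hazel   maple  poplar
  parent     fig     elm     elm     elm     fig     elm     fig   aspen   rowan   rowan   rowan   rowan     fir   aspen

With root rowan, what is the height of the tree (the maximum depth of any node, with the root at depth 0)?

4

maple sits deepest: rowan–elm–fig–fir–maple — 4 edges from the root.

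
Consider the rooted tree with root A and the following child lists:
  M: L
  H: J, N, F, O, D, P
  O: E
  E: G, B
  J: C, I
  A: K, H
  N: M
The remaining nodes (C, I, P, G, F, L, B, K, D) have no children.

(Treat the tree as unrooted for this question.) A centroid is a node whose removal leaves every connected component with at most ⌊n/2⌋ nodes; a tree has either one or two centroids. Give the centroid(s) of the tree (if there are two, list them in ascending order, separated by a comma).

H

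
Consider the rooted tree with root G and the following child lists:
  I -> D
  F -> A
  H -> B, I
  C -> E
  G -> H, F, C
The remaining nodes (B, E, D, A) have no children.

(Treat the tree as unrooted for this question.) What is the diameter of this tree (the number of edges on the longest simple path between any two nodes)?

5

A longest path is A-F-G-H-I-D, with 5 edges.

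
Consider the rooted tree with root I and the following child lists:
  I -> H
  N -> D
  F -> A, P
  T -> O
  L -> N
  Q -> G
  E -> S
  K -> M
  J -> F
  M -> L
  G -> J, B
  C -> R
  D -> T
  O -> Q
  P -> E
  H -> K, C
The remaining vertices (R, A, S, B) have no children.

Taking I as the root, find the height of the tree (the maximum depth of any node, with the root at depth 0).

15

S sits deepest: I-H-K-M-L-N-D-T-O-Q-G-J-F-P-E-S — 15 edges from the root.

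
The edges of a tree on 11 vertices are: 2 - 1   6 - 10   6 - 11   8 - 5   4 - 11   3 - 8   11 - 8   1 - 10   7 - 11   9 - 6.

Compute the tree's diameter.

6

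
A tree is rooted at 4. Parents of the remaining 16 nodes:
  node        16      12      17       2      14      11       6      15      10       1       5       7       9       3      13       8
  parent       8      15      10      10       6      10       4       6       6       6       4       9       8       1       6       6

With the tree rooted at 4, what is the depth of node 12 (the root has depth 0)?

4 → 6 → 15 → 12 — 3 edges.

3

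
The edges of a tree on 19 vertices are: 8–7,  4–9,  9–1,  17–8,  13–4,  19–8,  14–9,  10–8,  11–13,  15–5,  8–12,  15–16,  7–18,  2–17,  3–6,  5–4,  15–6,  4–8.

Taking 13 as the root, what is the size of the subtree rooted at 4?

The subtree rooted at 4 contains: 4, 8, 9, 5, 17, 10, 7, 12, 19, 1, 14, 15, 2, 18, 6, 16, 3 — 17 nodes.

17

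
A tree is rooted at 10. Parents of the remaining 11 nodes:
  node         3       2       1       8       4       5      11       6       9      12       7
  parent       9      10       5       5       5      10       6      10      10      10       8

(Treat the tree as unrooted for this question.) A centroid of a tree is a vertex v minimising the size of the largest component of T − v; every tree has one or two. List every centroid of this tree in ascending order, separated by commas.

Removing 10 splits the tree into components of sizes 5, 2, 2, 1, 1; the largest is 5 ≤ ⌊12/2⌋ = 6.
Every other node leaves some component of size > 6, so the centroid is unique.

10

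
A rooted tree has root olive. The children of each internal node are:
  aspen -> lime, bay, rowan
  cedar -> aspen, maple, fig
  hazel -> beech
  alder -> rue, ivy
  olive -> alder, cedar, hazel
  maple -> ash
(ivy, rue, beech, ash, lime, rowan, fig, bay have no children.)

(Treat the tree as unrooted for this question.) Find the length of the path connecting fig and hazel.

3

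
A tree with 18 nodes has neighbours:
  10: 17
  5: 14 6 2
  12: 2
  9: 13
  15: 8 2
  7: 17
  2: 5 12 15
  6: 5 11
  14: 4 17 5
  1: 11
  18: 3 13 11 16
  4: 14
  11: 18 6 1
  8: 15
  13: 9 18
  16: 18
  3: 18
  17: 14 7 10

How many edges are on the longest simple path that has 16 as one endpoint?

A farthest node from 16 is 7 (10, 8 also at distance 7).
The path 16-18-11-6-5-14-17-7 has 7 edges.

7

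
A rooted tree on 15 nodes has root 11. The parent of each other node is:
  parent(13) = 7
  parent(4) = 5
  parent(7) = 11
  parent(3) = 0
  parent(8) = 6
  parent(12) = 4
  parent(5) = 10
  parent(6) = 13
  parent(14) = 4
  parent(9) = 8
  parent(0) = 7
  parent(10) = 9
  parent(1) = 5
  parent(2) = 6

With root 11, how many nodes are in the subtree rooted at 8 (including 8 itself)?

The subtree rooted at 8 contains: 8, 9, 10, 5, 1, 4, 14, 12 — 8 nodes.

8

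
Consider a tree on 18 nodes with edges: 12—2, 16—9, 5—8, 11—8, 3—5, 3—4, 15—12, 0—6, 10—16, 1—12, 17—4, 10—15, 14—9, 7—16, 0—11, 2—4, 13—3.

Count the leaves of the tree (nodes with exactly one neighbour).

The leaves are 1, 6, 7, 13, 14, 17.
That is 6 leaves.

6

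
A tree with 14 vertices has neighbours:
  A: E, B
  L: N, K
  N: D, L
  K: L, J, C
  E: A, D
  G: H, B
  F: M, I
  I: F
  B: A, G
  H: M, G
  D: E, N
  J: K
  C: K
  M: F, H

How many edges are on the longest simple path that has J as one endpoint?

12

The node farthest from J is I, via J – K – L – N – D – E – A – B – G – H – M – F – I — 12 edges.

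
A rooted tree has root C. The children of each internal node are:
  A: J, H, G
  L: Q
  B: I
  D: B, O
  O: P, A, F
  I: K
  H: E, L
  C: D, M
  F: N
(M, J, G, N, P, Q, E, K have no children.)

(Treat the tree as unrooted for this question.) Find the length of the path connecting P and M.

P - O - D - C - M: 4 edges.

4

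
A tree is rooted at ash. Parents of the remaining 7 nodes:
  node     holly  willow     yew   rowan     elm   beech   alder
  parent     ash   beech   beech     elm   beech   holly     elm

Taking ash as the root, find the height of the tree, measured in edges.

4

A deepest node is rowan, reached by ash → holly → beech → elm → rowan.
That path has 4 edges, so the height is 4.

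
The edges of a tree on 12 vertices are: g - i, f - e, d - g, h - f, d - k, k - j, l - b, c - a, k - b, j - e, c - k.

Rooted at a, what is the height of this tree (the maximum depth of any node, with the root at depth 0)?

A deepest node is h, reached by a–c–k–j–e–f–h.
That path has 6 edges, so the height is 6.

6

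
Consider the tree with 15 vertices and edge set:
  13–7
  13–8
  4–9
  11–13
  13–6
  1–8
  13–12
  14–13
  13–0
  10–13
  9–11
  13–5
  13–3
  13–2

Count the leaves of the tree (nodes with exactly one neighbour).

Degree-1 nodes: 0, 1, 2, 3, 4, 5, 6, 7, 10, 12, 14 — 11 of them.

11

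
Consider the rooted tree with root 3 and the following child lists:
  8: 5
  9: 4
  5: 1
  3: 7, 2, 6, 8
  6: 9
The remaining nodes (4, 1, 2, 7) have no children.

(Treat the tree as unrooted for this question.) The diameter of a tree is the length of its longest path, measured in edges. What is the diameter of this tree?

Starting from 4, a farthest node is 1 at distance 6.
One longest path: 4 – 9 – 6 – 3 – 8 – 5 – 1.
So the diameter is 6.

6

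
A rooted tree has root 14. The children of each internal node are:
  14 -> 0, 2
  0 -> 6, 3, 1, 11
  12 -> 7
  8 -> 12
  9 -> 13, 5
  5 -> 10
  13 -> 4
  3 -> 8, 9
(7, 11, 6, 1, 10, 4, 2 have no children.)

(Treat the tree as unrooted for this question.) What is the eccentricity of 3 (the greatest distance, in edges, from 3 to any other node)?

3

Distances from 3 peak at 3, attained at 10 (4, 2, 7 also at distance 3).
3-9-5-10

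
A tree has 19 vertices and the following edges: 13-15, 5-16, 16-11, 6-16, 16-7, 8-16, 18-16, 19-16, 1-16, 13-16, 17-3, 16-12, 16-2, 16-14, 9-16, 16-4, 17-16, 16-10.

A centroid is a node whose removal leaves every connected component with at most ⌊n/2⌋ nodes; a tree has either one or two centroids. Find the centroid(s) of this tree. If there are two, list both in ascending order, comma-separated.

16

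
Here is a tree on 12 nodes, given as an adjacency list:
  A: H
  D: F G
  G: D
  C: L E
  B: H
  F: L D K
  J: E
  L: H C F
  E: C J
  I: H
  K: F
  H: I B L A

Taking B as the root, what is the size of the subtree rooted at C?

The subtree rooted at C contains: C, E, J — 3 nodes.

3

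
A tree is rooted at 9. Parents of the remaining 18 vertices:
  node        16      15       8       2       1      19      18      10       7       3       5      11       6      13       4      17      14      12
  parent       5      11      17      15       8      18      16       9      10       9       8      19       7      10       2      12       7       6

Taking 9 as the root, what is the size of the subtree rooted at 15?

15's subtree: {15, 2, 4}, size 3.

3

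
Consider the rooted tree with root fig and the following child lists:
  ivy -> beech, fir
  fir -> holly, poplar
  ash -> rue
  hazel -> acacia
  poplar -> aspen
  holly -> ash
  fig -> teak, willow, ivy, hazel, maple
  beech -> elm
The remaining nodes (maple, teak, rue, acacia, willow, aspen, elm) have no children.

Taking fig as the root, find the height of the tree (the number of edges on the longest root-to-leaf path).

5

rue sits deepest: fig-ivy-fir-holly-ash-rue — 5 edges from the root.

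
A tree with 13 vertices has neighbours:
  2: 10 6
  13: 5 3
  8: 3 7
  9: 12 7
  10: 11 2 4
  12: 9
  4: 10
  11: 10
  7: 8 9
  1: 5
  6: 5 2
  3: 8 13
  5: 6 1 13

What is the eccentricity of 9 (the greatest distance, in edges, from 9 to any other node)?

9

A farthest node from 9 is 11 (4 also at distance 9).
The path 9–7–8–3–13–5–6–2–10–11 has 9 edges.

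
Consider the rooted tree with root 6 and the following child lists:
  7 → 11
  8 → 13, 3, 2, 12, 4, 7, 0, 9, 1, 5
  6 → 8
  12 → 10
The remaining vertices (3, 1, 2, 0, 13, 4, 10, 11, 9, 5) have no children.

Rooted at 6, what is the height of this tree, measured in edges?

11 sits deepest: 6–8–7–11 — 3 edges from the root.

3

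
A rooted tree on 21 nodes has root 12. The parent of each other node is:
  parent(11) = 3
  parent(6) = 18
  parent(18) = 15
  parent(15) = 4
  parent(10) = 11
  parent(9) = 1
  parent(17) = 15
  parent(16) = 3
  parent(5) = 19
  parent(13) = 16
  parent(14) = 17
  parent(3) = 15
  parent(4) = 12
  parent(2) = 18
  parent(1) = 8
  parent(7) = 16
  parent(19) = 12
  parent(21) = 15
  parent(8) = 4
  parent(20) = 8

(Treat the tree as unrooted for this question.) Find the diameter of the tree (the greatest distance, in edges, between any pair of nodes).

7

A longest path is 9-1-8-4-15-3-16-7, with 7 edges.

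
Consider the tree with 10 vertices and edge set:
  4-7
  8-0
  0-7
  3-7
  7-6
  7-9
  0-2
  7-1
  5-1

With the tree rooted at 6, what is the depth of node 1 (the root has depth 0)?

2

Path from 6 to 1: 6 → 7 → 1, which has 2 edges.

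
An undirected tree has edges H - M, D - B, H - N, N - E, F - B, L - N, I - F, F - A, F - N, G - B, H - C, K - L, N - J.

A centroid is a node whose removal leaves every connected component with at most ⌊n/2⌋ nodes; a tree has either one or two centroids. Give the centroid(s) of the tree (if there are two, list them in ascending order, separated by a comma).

Removing N splits the tree into components of sizes 6, 3, 2, 1, 1; the largest is 6 ≤ ⌊14/2⌋ = 7.
No neighbour of N does as well, so N is the unique centroid.

N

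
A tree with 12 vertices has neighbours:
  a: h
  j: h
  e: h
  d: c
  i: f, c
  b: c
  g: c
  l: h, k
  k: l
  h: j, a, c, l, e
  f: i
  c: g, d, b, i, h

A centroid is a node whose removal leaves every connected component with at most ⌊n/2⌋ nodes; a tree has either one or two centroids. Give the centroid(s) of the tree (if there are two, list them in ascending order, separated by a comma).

Delete c: the remaining components have sizes 6, 2, 1, 1, 1. Max 6 ≤ 6, so c is a centroid.
Its neighbour h also leaves a largest component of size 6, so both are centroids.

c, h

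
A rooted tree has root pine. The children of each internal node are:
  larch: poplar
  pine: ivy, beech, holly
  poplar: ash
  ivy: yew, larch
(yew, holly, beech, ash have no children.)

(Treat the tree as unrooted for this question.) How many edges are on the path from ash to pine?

4

The path is ash - poplar - larch - ivy - pine, which has 4 edges.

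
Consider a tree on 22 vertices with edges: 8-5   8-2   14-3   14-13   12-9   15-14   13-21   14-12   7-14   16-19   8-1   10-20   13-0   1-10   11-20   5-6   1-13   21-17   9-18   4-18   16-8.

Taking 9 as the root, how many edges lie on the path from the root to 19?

7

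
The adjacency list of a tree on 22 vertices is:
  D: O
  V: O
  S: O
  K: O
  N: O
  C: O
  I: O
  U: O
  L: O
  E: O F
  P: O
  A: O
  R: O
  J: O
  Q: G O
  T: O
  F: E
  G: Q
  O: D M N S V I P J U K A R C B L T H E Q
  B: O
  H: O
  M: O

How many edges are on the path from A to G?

3

Walking from A: A - O - Q - G. Length 3.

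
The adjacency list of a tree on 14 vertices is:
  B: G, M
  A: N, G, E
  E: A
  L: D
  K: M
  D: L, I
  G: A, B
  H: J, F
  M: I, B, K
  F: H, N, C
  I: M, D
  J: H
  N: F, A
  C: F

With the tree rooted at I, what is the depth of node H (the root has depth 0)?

7

Climbing from H to the root: H – F – N – A – G – B – M – I. That's 7 steps.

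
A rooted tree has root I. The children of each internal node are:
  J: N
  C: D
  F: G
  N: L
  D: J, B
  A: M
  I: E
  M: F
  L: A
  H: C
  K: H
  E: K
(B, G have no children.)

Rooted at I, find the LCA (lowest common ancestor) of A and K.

K

Path A→root: A L N J D C H K E I; path K→root: K E I.
First common node: K.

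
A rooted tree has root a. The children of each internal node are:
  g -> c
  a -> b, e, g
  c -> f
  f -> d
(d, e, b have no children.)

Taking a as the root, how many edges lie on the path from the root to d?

Path from a to d: a–g–c–f–d, which has 4 edges.

4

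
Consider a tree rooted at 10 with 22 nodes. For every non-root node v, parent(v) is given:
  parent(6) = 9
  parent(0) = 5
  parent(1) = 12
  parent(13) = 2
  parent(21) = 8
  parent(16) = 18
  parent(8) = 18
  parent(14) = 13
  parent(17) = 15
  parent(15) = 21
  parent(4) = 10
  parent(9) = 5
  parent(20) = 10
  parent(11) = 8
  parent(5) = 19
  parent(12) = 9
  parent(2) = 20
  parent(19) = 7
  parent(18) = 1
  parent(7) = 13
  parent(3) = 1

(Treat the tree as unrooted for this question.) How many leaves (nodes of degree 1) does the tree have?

Exactly 8 nodes have a single neighbour: 0, 3, 4, 6, 11, 14, 16, 17.

8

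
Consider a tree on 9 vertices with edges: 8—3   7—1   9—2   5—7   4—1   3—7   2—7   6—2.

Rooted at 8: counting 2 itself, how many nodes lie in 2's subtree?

Descendants of 2 (including itself): 2, 6, 9. That's 3.

3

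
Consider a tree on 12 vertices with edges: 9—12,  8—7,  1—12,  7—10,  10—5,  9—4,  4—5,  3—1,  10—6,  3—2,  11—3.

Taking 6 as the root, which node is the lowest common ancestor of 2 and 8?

10

2's ancestor chain is 2, 3, 1, 12, 9, 4, 5, 10, 6 and 8's is 8, 7, 10, 6; they first meet at 10.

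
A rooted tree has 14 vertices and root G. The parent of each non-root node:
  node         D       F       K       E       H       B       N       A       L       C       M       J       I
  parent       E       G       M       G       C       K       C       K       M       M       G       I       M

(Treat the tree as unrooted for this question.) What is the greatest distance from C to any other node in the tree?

The node farthest from C is D, via C-M-G-E-D — 4 edges.

4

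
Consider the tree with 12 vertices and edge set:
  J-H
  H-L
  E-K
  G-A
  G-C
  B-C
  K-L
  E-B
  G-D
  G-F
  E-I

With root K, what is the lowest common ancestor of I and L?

Ancestors of I (toward the root): I, E, K.
Ancestors of L: L, K.
The deepest node appearing in both lists is K.

K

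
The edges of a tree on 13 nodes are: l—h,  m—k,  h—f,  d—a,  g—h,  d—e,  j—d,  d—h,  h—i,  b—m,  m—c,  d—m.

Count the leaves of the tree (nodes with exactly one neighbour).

The leaves are a, b, c, e, f, g, i, j, k, l.
That is 10 leaves.

10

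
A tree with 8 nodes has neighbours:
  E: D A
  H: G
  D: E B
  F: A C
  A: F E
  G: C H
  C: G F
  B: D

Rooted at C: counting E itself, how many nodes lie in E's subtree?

E's subtree: {E, D, B}, size 3.

3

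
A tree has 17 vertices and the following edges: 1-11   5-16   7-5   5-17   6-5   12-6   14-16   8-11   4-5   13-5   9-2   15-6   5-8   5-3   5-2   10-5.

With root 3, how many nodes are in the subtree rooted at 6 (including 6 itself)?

3

6's subtree: {6, 15, 12}, size 3.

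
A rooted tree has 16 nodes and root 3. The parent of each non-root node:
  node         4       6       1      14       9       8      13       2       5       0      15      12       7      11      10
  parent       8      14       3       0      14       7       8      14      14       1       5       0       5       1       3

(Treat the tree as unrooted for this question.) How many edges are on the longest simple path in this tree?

8

BFS from 10 reaches 4 last, at distance 8; BFS from 4 confirms no node is farther.
Path: 10 – 3 – 1 – 0 – 14 – 5 – 7 – 8 – 4.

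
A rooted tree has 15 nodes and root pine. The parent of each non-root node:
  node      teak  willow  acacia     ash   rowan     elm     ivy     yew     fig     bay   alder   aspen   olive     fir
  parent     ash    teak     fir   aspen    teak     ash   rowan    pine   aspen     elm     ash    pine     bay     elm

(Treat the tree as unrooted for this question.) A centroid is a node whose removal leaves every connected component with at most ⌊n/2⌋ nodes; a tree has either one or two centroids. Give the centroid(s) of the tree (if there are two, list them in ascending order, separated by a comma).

ash

Removing ash splits the tree into components of sizes 5, 4, 4, 1; the largest is 5 ≤ ⌊15/2⌋ = 7.
Every other node leaves some component of size > 7, so the centroid is unique.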